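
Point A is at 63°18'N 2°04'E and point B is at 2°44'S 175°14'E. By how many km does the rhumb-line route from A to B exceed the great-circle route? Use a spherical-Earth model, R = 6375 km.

3385 km

Great circle: cos σ = sin φ₁ sin φ₂ + cos φ₁ cos φ₂ cos Δλ,  σ = 2.0808 rad → d_gc = 13265.4 km
Rhumb line: Δψ = -1.4861, q = Δφ/Δψ = 0.7755, d_rh = R√(Δφ²+q²Δλ²) = 16650.8 km
Excess = 16650.8 − 13265.4 = 3385.4 ≈ 3385 km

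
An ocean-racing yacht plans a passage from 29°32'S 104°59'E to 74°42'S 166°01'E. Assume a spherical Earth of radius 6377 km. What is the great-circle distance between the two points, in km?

Haversine: a = sin²(Δφ/2)+cos φ₁ cos φ₂ sin²(Δλ/2) = 0.20668;  σ = 2·atan2(√a,√(1−a))
σ = 54.080° → d = Rσ = 6377·0.94388 = 6019 km

6019 km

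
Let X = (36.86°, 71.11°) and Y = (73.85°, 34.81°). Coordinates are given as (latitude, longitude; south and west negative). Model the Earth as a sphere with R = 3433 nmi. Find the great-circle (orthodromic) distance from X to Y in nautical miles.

2452 nmi

Haversine: a = sin²(Δφ/2)+cos φ₁ cos φ₂ sin²(Δλ/2) = 0.12223;  σ = 2·atan2(√a,√(1−a))
σ = 40.927° → d = Rσ = 3433·0.71430 = 2452 nmi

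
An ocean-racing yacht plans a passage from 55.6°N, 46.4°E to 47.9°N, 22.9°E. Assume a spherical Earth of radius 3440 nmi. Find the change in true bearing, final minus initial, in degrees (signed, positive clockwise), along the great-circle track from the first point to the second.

Initial bearing θ₁ = atan2(sin Δλ cos φ₂, cos φ₁ sin φ₂ − sin φ₁ cos φ₂ cos Δλ) = 251.76°
Final bearing θ₂ = (initial bearing from the destination back to the start) + 180° = 233.16°
Δθ = θ₂ − θ₁ = -18.6°

-18.6°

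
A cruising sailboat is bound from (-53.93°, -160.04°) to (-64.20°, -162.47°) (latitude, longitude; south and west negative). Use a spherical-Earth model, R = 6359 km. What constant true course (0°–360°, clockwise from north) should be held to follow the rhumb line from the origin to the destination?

186.9°

Δψ = ln[tan(π/4+φ₂/2)/tan(π/4+φ₁/2)] = -0.3518
Δλ = -0.0424 rad (taken the short way round)
course = atan2(Δλ, Δψ) = 186.87°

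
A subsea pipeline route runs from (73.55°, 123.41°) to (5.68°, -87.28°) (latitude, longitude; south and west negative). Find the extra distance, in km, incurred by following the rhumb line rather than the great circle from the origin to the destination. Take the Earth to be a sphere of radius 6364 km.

2156 km

Great circle: cos σ = sin φ₁ sin φ₂ + cos φ₁ cos φ₂ cos Δλ,  σ = 1.7187 rad → d_gc = 10938.0 km
Rhumb line: Δψ = -1.8348, q = Δφ/Δψ = 0.6456, d_rh = R√(Δφ²+q²Δλ²) = 13094.3 km
Excess = 13094.3 − 10938.0 = 2156.3 ≈ 2156 km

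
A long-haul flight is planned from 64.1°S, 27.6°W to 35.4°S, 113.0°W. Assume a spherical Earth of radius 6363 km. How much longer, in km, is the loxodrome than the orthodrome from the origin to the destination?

Great circle: cos σ = sin φ₁ sin φ₂ + cos φ₁ cos φ₂ cos Δλ,  σ = 0.9888 rad → d_gc = 6292.0 km
Rhumb line: Δψ = +0.8085, q = Δφ/Δψ = 0.6195, d_rh = R√(Δφ²+q²Δλ²) = 6684.6 km
Excess = 6684.6 − 6292.0 = 392.6 ≈ 393 km

393 km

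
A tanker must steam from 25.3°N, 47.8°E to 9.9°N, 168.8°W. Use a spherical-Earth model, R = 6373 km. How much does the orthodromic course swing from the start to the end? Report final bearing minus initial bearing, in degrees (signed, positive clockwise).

+85.4°

At departure: θ₁ = atan2(sin Δλ cos φ₂, cos φ₁ sin φ₂ − sin φ₁ cos φ₂ cos Δλ) = 49.97°
At arrival: θ₂ = atan2(sin Δλ cos φ₁, −cos φ₂ sin φ₁ + sin φ₂ cos φ₁ cos Δλ) = 135.36°
Δθ = θ₂ − θ₁ = +85.4°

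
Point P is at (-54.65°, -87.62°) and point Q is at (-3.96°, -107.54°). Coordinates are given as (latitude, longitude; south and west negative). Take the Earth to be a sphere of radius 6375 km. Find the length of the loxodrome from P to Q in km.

5928 km

Δψ = ln[tan(π/4+φ₂/2)/tan(π/4+φ₁/2)] = +1.0745;  Δφ = +0.8847 rad,  Δλ = -0.3477 rad
q = Δφ/Δψ = 0.8234
d = R·√(Δφ² + q²Δλ²) = 6375·0.92987 = 5928 km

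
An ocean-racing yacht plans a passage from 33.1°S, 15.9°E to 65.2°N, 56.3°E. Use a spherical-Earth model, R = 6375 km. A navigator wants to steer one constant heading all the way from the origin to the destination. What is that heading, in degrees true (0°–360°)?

Meridional parts: M(φ₁)=-0.6128, M(φ₂)=+1.5147 → ΔM = +2.1276;  Δλ = +0.7051 rad
tan C = Δλ / ΔM = +0.3314 → C = 18.34°

18.3°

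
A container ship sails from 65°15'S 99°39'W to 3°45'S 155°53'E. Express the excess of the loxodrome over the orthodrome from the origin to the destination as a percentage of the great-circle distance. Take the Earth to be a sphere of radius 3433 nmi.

Great circle: σ = 1.6158 rad → d_gc = Rσ = 5547.0 nmi
Rhumb: Δφ = +1.0734, Δλ = -1.8233, Δψ = +1.4513, q = Δφ/Δψ = 0.7396 → d_rh = R√(Δφ²+q²Δλ²) = 5916.8 nmi
Excess = (5916.8 − 5547.0) / 5547.0 = 369.8 / 5547.0 = 6.67% ≈ 6.7%

6.7%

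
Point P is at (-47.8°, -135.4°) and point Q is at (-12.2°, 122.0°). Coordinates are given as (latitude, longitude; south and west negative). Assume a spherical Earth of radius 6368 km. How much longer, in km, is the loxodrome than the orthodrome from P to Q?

470 km

Great circle: cos σ = sin φ₁ sin φ₂ + cos φ₁ cos φ₂ cos Δλ,  σ = 1.5575 rad → d_gc = 9918.0 km
Rhumb line: Δψ = +0.7377, q = Δφ/Δψ = 0.8423, d_rh = R√(Δφ²+q²Δλ²) = 10387.6 km
Excess = 10387.6 − 9918.0 = 469.6 ≈ 470 km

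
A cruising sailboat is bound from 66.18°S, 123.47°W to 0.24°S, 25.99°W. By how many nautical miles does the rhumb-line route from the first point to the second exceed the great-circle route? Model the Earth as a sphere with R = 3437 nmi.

Great circle: cos σ = sin φ₁ sin φ₂ + cos φ₁ cos φ₂ cos Δλ,  σ = 1.6196 rad → d_gc = 5566.4 nmi
Rhumb line: Δψ = +1.5521, q = Δφ/Δψ = 0.7415, d_rh = R√(Δφ²+q²Δλ²) = 5869.1 nmi
Excess = 5869.1 − 5566.4 = 302.7 ≈ 303 nmi

303 nmi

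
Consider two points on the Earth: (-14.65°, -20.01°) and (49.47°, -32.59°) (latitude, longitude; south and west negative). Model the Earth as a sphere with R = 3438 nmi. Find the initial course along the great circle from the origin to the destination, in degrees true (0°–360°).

N = sin Δλ·cos φ₂ = -0.1415;  D = cos φ₁ sin φ₂ − sin φ₁ cos φ₂ cos Δλ = +0.8958
initial course = atan2(N, D) = 351.02°

351.0°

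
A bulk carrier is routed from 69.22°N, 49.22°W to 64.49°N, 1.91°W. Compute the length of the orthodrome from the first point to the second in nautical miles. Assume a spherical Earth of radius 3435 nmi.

Haversine: a = sin²(Δφ/2)+cos φ₁ cos φ₂ sin²(Δλ/2) = 0.02630;  σ = 2·atan2(√a,√(1−a))
σ = 18.666° → d = Rσ = 3435·0.32578 = 1119 nmi

1119 nmi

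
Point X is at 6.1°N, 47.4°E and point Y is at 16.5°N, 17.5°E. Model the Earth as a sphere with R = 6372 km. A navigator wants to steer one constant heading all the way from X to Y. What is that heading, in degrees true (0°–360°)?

Δψ = ln[tan(π/4+φ₂/2)/tan(π/4+φ₁/2)] = +0.1854
Δλ = -0.5219 rad (taken the short way round)
course = atan2(Δλ, Δψ) = 289.56°

289.6°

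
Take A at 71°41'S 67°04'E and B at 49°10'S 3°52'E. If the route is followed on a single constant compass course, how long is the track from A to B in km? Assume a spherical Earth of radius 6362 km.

Δψ = ln[tan(π/4+φ₂/2)/tan(π/4+φ₁/2)] = +0.8367;  Δφ = +0.3930 rad,  Δλ = -1.1030 rad
q = Δφ/Δψ = 0.4697
d = R·√(Δφ² + q²Δλ²) = 6362·0.65025 = 4137 km

4137 km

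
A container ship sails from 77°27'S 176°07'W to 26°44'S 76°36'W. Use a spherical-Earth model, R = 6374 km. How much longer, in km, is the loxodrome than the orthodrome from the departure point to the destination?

Great circle: cos σ = sin φ₁ sin φ₂ + cos φ₁ cos φ₂ cos Δλ,  σ = 1.1516 rad → d_gc = 7340.4 km
Rhumb line: Δψ = +1.7231, q = Δφ/Δψ = 0.5137, d_rh = R√(Δφ²+q²Δλ²) = 8011.0 km
Excess = 8011.0 − 7340.4 = 670.6 ≈ 671 km

671 km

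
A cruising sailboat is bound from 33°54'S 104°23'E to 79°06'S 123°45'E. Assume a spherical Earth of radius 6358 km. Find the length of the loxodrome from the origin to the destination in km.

Rhumb course C = atan2(Δλ, Δψ) with Δψ = ln[tan(π/4+φ₂/2)/tan(π/4+φ₁/2)] = -1.7200, Δλ = +0.3380 → C = 168.88°
d = R·|Δφ| / |cos C| = 6358·0.78889 / 0.98123 = 5112 km

5112 km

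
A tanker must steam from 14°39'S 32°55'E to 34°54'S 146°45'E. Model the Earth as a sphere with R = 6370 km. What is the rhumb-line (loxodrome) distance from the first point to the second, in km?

Rhumb course C = atan2(Δλ, Δψ) with Δψ = ln[tan(π/4+φ₂/2)/tan(π/4+φ₁/2)] = -0.3922, Δλ = +1.9868 → C = 101.17°
d = R·|Δφ| / |cos C| = 6370·0.35343 / 0.19366 = 11625 km

11625 km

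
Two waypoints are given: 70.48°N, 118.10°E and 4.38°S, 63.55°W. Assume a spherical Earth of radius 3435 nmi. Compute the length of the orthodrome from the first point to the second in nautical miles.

6828 nmi

cos σ = sin φ₁ sin φ₂ + cos φ₁ cos φ₂ cos Δλ
      = sin(70.48°)sin(-4.38°) + cos(70.48°)cos(-4.38°)cos(178.35°) = -0.4050
σ = 113.891° → d = Rσ = 3435·1.98778 = 6828 nmi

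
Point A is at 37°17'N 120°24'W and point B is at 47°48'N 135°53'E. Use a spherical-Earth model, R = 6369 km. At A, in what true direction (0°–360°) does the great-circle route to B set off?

θ = atan2( sin Δλ·cos φ₂ ,  cos φ₁ sin φ₂ − sin φ₁ cos φ₂ cos Δλ )
  = atan2(-0.6526, +0.6859) = 316.43°

316.4°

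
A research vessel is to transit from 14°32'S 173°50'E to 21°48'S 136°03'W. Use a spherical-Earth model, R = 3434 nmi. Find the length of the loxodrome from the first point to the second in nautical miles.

2885 nmi

Rhumb course C = atan2(Δλ, Δψ) with Δψ = ln[tan(π/4+φ₂/2)/tan(π/4+φ₁/2)] = -0.1336, Δλ = +0.8747 → C = 98.68°
d = R·|Δφ| / |cos C| = 3434·0.12683 / 0.15098 = 2885 nmi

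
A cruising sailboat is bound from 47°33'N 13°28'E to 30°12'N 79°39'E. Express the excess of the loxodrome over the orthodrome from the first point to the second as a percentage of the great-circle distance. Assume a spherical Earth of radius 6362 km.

Great circle: σ = 0.9189 rad → d_gc = Rσ = 5845.8 km
Rhumb: Δφ = -0.3028, Δλ = +1.1551, Δψ = -0.3924, q = Δφ/Δψ = 0.7716 → d_rh = R√(Δφ²+q²Δλ²) = 5988.9 km
Excess = (5988.9 − 5845.8) / 5845.8 = 143.1 / 5845.8 = 2.448% ≈ 2.4%

2.4%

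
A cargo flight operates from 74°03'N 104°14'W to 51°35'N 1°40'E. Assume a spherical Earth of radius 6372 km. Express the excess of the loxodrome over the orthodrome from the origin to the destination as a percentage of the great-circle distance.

Great circle: σ = 0.7862 rad → d_gc = Rσ = 5009.4 km
Rhumb: Δφ = -0.3921, Δλ = +1.8483, Δψ = -0.9110, q = Δφ/Δψ = 0.4304 → d_rh = R√(Δφ²+q²Δλ²) = 5651.5 km
Excess = (5651.5 − 5009.4) / 5009.4 = 642.1 / 5009.4 = 12.82% ≈ 12.8%

12.8%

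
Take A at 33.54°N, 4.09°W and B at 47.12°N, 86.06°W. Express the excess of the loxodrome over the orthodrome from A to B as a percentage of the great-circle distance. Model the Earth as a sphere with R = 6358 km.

Great circle: σ = 1.0655 rad → d_gc = Rσ = 6774.2 km
Rhumb: Δφ = +0.2370, Δλ = -1.4306, Δψ = +0.3127, q = Δφ/Δψ = 0.7580 → d_rh = R√(Δφ²+q²Δλ²) = 7057.1 km
Excess = (7057.1 − 6774.2) / 6774.2 = 282.9 / 6774.2 = 4.18% ≈ 4.2%

4.2%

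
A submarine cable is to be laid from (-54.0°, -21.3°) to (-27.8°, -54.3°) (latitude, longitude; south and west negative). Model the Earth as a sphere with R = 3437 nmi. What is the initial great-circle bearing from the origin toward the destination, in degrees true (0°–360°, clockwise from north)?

N = sin Δλ·cos φ₂ = -0.4818;  D = cos φ₁ sin φ₂ − sin φ₁ cos φ₂ cos Δλ = +0.3261
initial course = atan2(N, D) = 304.09°

304.1°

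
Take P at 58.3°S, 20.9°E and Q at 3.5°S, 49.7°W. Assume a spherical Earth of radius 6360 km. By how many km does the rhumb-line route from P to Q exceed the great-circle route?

Great circle: cos σ = sin φ₁ sin φ₂ + cos φ₁ cos φ₂ cos Δλ,  σ = 1.3427 rad → d_gc = 8539.4 km
Rhumb line: Δψ = +1.1980, q = Δφ/Δψ = 0.7984, d_rh = R√(Δφ²+q²Δλ²) = 8726.4 km
Excess = 8726.4 − 8539.4 = 187.0 ≈ 187 km

187 km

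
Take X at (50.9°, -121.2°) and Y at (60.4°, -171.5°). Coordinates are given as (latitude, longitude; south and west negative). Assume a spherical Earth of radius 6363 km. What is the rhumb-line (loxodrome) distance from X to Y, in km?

3306 km

Δψ = ln[tan(π/4+φ₂/2)/tan(π/4+φ₁/2)] = +0.2957;  Δφ = +0.1658 rad,  Δλ = -0.8779 rad
q = Δφ/Δψ = 0.5608
d = R·√(Δφ² + q²Δλ²) = 6363·0.51951 = 3306 km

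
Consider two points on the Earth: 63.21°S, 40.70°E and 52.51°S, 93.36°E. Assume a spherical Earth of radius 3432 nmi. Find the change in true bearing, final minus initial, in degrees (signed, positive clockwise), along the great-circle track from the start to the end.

Initial bearing θ₁ = atan2(sin Δλ cos φ₂, cos φ₁ sin φ₂ − sin φ₁ cos φ₂ cos Δλ) = 93.32°
Final bearing θ₂ = (initial bearing from the destination back to the start) + 180° = 47.67°
Δθ = θ₂ − θ₁ = -45.7°

-45.7°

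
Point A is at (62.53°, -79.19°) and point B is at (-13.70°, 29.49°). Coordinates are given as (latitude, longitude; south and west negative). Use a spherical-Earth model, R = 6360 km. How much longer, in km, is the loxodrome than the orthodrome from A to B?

602 km

Great circle: cos σ = sin φ₁ sin φ₂ + cos φ₁ cos φ₂ cos Δλ,  σ = 1.9323 rad → d_gc = 12289.4 km
Rhumb line: Δψ = -1.6503, q = Δφ/Δψ = 0.8062, d_rh = R√(Δφ²+q²Δλ²) = 12891.6 km
Excess = 12891.6 − 12289.4 = 602.2 ≈ 602 km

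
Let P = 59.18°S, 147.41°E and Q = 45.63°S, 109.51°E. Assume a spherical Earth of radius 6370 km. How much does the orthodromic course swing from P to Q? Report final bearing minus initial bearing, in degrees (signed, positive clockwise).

At departure: θ₁ = atan2(sin Δλ cos φ₂, cos φ₁ sin φ₂ − sin φ₁ cos φ₂ cos Δλ) = 284.07°
At arrival: θ₂ = atan2(sin Δλ cos φ₁, −cos φ₂ sin φ₁ + sin φ₂ cos φ₁ cos Δλ) = 314.71°
Δθ = θ₂ − θ₁ = +30.6°

+30.6°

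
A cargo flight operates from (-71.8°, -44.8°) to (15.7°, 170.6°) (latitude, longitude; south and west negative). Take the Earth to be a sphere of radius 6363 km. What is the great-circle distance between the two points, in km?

Haversine: a = sin²(Δφ/2)+cos φ₁ cos φ₂ sin²(Δλ/2) = 0.75108;  σ = 2·atan2(√a,√(1−a))
σ = 120.143° → d = Rσ = 6363·2.09689 = 13342 km

13342 km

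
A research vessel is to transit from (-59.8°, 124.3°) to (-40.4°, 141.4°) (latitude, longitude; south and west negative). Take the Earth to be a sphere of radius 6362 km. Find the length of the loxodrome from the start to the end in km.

2463 km

Rhumb course C = atan2(Δλ, Δψ) with Δψ = ln[tan(π/4+φ₂/2)/tan(π/4+φ₁/2)] = +0.5379, Δλ = +0.2985 → C = 29.02°
d = R·|Δφ| / |cos C| = 6362·0.33859 / 0.87444 = 2463 km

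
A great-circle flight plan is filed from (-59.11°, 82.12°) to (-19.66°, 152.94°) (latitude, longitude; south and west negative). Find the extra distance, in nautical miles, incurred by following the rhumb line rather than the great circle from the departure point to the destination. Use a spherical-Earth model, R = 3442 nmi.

Great circle: cos σ = sin φ₁ sin φ₂ + cos φ₁ cos φ₂ cos Δλ,  σ = 1.1068 rad → d_gc = 3809.5 nmi
Rhumb line: Δψ = +0.9362, q = Δφ/Δψ = 0.7354, d_rh = R√(Δφ²+q²Δλ²) = 3925.1 nmi
Excess = 3925.1 − 3809.5 = 115.6 ≈ 116 nmi

116 nmi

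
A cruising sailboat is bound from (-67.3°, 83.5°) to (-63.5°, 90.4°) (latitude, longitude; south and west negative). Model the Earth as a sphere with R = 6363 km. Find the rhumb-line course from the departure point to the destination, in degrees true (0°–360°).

Meridional parts: M(φ₁)=-1.6058, M(φ₂)=-1.4462 → ΔM = +0.1596;  Δλ = +0.1204 rad
tan C = Δλ / ΔM = +0.7544 → C = 37.03°

37.0°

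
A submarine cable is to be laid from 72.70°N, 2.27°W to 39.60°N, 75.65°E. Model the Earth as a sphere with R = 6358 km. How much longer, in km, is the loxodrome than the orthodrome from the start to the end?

Great circle: cos σ = sin φ₁ sin φ₂ + cos φ₁ cos φ₂ cos Δλ,  σ = 0.8546 rad → d_gc = 5433.4 km
Rhumb line: Δψ = -1.1292, q = Δφ/Δψ = 0.5116, d_rh = R√(Δφ²+q²Δλ²) = 5749.8 km
Excess = 5749.8 − 5433.4 = 316.4 ≈ 316 km

316 km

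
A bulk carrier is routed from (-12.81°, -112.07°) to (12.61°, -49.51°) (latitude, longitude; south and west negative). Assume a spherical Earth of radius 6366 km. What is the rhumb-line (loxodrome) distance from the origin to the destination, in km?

Δψ = ln[tan(π/4+φ₂/2)/tan(π/4+φ₁/2)] = +0.4473;  Δφ = +0.4437 rad,  Δλ = +1.0919 rad
q = Δφ/Δψ = 0.9918
d = R·√(Δφ² + q²Δλ²) = 6366·1.17025 = 7450 km

7450 km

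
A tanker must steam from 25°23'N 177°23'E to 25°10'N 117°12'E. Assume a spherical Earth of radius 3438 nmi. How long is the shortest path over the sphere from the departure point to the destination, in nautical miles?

3236 nmi

cos σ = sin φ₁ sin φ₂ + cos φ₁ cos φ₂ cos Δλ
      = sin(25.38°)sin(25.17°) + cos(25.38°)cos(25.17°)cos(-60.18°) = 0.5889
σ = 53.923° → d = Rσ = 3438·0.94113 = 3236 nmi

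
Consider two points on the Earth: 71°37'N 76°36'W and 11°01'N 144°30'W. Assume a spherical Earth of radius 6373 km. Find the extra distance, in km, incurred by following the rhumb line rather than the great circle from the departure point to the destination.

Great circle: cos σ = sin φ₁ sin φ₂ + cos φ₁ cos φ₂ cos Δλ,  σ = 1.2684 rad → d_gc = 8083.5 km
Rhumb line: Δψ = -1.6278, q = Δφ/Δψ = 0.6497, d_rh = R√(Δφ²+q²Δλ²) = 8337.6 km
Excess = 8337.6 − 8083.5 = 254.1 ≈ 254 km

254 km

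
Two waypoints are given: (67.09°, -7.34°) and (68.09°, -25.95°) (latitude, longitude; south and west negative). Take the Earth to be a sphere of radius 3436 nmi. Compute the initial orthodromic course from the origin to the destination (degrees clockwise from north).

286.6°

θ = atan2( sin Δλ·cos φ₂ ,  cos φ₁ sin φ₂ − sin φ₁ cos φ₂ cos Δλ )
  = atan2(-0.1191, +0.0354) = 286.57°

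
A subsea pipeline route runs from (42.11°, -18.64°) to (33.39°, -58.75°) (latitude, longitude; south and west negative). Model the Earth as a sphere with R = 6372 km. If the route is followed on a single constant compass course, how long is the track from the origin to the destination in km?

3651 km

Rhumb course C = atan2(Δλ, Δψ) with Δψ = ln[tan(π/4+φ₂/2)/tan(π/4+φ₁/2)] = -0.1929, Δλ = -0.7001 → C = 254.60°
d = R·|Δφ| / |cos C| = 6372·0.15219 / 0.26564 = 3651 km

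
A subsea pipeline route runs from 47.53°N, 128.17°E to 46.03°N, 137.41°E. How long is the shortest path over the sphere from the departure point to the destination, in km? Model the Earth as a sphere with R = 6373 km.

723 km

cos σ = sin φ₁ sin φ₂ + cos φ₁ cos φ₂ cos Δλ
      = sin(47.53°)sin(46.03°) + cos(47.53°)cos(46.03°)cos(9.24°) = 0.9936
σ = 6.499° → d = Rσ = 6373·0.11342 = 723 km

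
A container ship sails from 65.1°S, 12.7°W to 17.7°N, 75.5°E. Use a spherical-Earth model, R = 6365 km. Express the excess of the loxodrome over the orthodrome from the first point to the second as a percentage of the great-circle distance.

2.9%

Great circle: σ = 1.8371 rad → d_gc = Rσ = 11693.2 km
Rhumb: Δφ = +1.4451, Δλ = +1.5394, Δψ = +1.8245, q = Δφ/Δψ = 0.7920 → d_rh = R√(Δφ²+q²Δλ²) = 12034.8 km
Excess = (12034.8 − 11693.2) / 11693.2 = 341.6 / 11693.2 = 2.92% ≈ 2.9%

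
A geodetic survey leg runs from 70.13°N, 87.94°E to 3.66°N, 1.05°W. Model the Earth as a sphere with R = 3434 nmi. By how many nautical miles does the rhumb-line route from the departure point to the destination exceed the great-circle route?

261 nmi

Great circle: cos σ = sin φ₁ sin φ₂ + cos φ₁ cos φ₂ cos Δλ,  σ = 1.5047 rad → d_gc = 5167.3 nmi
Rhumb line: Δψ = -1.6781, q = Δφ/Δψ = 0.6913, d_rh = R√(Δφ²+q²Δλ²) = 5428.3 nmi
Excess = 5428.3 − 5167.3 = 261.0 ≈ 261 nmi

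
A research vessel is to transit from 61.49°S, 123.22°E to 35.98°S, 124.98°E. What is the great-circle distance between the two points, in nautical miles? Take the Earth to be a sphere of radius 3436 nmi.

cos σ = sin φ₁ sin φ₂ + cos φ₁ cos φ₂ cos Δλ
      = sin(-61.49°)sin(-35.98°) + cos(-61.49°)cos(-35.98°)cos(1.76°) = 0.9023
σ = 25.534° → d = Rσ = 3436·0.44566 = 1531 nmi

1531 nmi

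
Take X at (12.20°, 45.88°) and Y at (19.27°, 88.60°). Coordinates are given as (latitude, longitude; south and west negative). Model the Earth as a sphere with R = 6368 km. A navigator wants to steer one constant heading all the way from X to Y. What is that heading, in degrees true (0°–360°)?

80.2°

Meridional parts: M(φ₁)=+0.2146, M(φ₂)=+0.3429 → ΔM = +0.1283;  Δλ = +0.7456 rad
tan C = Δλ / ΔM = +5.8117 → C = 80.24°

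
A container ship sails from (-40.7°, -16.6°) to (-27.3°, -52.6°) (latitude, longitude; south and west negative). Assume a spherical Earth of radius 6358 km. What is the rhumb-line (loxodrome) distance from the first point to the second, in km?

Rhumb course C = atan2(Δλ, Δψ) with Δψ = ln[tan(π/4+φ₂/2)/tan(π/4+φ₁/2)] = +0.2833, Δλ = -0.6283 → C = 294.27°
d = R·|Δφ| / |cos C| = 6358·0.23387 / 0.41109 = 3617 km

3617 km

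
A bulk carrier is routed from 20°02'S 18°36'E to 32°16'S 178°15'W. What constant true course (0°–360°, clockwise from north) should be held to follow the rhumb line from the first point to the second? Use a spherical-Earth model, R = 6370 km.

94.8°

Δψ = ln[tan(π/4+φ₂/2)/tan(π/4+φ₁/2)] = -0.2385
Δλ = +2.8475 rad (taken the short way round)
course = atan2(Δλ, Δψ) = 94.79°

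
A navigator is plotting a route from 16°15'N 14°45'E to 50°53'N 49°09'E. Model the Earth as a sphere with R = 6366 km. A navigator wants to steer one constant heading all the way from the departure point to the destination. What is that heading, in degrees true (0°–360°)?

38.8°

Δψ = ln[tan(π/4+φ₂/2)/tan(π/4+φ₁/2)] = +0.7474
Δλ = +0.6004 rad (taken the short way round)
course = atan2(Δλ, Δψ) = 38.78°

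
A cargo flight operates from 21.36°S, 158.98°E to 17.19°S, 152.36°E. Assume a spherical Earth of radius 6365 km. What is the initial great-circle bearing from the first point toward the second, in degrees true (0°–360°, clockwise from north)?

N = sin Δλ·cos φ₂ = -0.1101;  D = cos φ₁ sin φ₂ − sin φ₁ cos φ₂ cos Δλ = +0.0704
initial course = atan2(N, D) = 302.59°

302.6°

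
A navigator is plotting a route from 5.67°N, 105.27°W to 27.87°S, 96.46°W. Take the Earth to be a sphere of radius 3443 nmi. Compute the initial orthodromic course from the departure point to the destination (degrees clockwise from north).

166.2°

N = sin Δλ·cos φ₂ = +0.1354;  D = cos φ₁ sin φ₂ − sin φ₁ cos φ₂ cos Δλ = -0.5515
initial course = atan2(N, D) = 166.21°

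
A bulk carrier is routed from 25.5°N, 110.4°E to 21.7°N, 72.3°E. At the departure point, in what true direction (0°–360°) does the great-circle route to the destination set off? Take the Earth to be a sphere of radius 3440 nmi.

271.9°

N = sin Δλ·cos φ₂ = -0.5733;  D = cos φ₁ sin φ₂ − sin φ₁ cos φ₂ cos Δλ = +0.0190
initial course = atan2(N, D) = 271.89°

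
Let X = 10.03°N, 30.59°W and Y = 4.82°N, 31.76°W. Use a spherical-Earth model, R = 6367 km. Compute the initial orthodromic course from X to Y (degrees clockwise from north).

192.6°

N = sin Δλ·cos φ₂ = -0.0203;  D = cos φ₁ sin φ₂ − sin φ₁ cos φ₂ cos Δλ = -0.0908
initial course = atan2(N, D) = 192.63°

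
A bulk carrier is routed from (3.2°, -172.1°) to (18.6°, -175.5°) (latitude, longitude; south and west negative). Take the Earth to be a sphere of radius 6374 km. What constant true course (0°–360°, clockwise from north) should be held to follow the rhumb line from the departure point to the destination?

347.8°

Δψ = ln[tan(π/4+φ₂/2)/tan(π/4+φ₁/2)] = +0.2746
Δλ = -0.0593 rad (taken the short way round)
course = atan2(Δλ, Δψ) = 347.81°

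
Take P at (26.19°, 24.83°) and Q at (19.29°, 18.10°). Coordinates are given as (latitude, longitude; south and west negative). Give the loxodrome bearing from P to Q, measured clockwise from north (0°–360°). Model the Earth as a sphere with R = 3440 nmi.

221.9°

Δψ = ln[tan(π/4+φ₂/2)/tan(π/4+φ₁/2)] = -0.1307
Δλ = -0.1175 rad (taken the short way round)
course = atan2(Δλ, Δψ) = 221.95°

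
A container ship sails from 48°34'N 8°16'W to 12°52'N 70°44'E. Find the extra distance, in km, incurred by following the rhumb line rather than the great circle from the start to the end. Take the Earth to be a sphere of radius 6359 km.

Great circle: cos σ = sin φ₁ sin φ₂ + cos φ₁ cos φ₂ cos Δλ,  σ = 1.2765 rad → d_gc = 8117.4 km
Rhumb line: Δψ = -0.7459, q = Δφ/Δψ = 0.8354, d_rh = R√(Δφ²+q²Δλ²) = 8327.6 km
Excess = 8327.6 − 8117.4 = 210.2 ≈ 210 km

210 km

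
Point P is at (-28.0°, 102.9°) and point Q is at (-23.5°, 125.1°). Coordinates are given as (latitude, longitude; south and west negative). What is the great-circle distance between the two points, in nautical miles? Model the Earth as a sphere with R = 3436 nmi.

1227 nmi

cos σ = sin φ₁ sin φ₂ + cos φ₁ cos φ₂ cos Δλ
      = sin(-28.00°)sin(-23.50°) + cos(-28.00°)cos(-23.50°)cos(22.20°) = 0.9369
σ = 20.464° → d = Rσ = 3436·0.35716 = 1227 nmi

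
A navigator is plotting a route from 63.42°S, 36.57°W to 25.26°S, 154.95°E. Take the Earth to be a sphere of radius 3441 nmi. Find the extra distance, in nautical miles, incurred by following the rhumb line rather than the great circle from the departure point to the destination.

1745 nmi

Great circle: cos σ = sin φ₁ sin φ₂ + cos φ₁ cos φ₂ cos Δλ,  σ = 1.5857 rad → d_gc = 5456.3 nmi
Rhumb line: Δψ = +0.9872, q = Δφ/Δψ = 0.6747, d_rh = R√(Δφ²+q²Δλ²) = 7201.0 nmi
Excess = 7201.0 − 5456.3 = 1744.7 ≈ 1745 nmi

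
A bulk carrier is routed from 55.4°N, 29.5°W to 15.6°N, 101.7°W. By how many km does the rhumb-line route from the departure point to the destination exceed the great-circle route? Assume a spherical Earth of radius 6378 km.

Great circle: cos σ = sin φ₁ sin φ₂ + cos φ₁ cos φ₂ cos Δλ,  σ = 1.1717 rad → d_gc = 7473.3 km
Rhumb line: Δψ = -0.8908, q = Δφ/Δψ = 0.7798, d_rh = R√(Δφ²+q²Δλ²) = 7675.3 km
Excess = 7675.3 − 7473.3 = 202.0 ≈ 202 km

202 km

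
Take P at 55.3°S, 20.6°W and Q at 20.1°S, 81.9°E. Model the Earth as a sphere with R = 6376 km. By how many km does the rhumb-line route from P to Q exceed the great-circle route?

Great circle: cos σ = sin φ₁ sin φ₂ + cos φ₁ cos φ₂ cos Δλ,  σ = 1.4032 rad → d_gc = 8946.71 km
Rhumb line: Δψ = +0.8052, q = Δφ/Δψ = 0.7630, d_rh = R√(Δφ²+q²Δλ²) = 9544.23 km
Excess = 9544.23 − 8946.71 = 597.52 ≈ 598 km

598 km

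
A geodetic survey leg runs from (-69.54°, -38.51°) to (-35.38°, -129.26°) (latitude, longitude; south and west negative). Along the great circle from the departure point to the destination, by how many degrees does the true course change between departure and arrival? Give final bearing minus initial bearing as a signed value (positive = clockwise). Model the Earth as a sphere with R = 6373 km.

Initial bearing θ₁ = atan2(sin Δλ cos φ₂, cos φ₁ sin φ₂ − sin φ₁ cos φ₂ cos Δλ) = 255.40°
Final bearing θ₂ = (initial bearing from the destination back to the start) + 180° = 335.49°
Δθ = θ₂ − θ₁ = +80.1°

+80.1°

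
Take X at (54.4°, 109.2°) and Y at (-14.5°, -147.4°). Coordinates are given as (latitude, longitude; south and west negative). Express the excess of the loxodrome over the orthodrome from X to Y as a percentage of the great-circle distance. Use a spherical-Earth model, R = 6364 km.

3.0%

Great circle: σ = 1.9115 rad → d_gc = Rσ = 12165.1 km
Rhumb: Δφ = -1.2025, Δλ = +1.8047, Δψ = -1.3919, q = Δφ/Δψ = 0.8639 → d_rh = R√(Δφ²+q²Δλ²) = 12530.6 km
Excess = (12530.6 − 12165.1) / 12165.1 = 365.5 / 12165.1 = 3.00% ≈ 3.0%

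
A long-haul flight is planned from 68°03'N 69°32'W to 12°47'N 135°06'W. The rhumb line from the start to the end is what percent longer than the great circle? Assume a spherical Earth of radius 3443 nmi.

2.8%

Great circle: σ = 1.2068 rad → d_gc = Rσ = 4155.0 nmi
Rhumb: Δφ = -0.9646, Δλ = -1.1444, Δψ = -1.4153, q = Δφ/Δψ = 0.6815 → d_rh = R√(Δφ²+q²Δλ²) = 4270.9 nmi
Excess = (4270.9 − 4155.0) / 4155.0 = 115.9 / 4155.0 = 2.79% ≈ 2.8%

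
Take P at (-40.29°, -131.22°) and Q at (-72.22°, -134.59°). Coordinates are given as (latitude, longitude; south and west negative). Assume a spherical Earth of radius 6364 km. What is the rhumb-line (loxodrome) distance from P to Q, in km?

3552 km

Rhumb course C = atan2(Δλ, Δψ) with Δψ = ln[tan(π/4+φ₂/2)/tan(π/4+φ₁/2)] = -1.0857, Δλ = -0.0588 → C = 183.10°
d = R·|Δφ| / |cos C| = 6364·0.55728 / 0.99854 = 3552 km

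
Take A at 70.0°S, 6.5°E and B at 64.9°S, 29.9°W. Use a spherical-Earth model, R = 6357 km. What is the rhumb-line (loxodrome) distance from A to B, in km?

1643 km

Rhumb course C = atan2(Δλ, Δψ) with Δψ = ln[tan(π/4+φ₂/2)/tan(π/4+φ₁/2)] = +0.2331, Δλ = -0.6353 → C = 290.15°
d = R·|Δφ| / |cos C| = 6357·0.08901 / 0.34444 = 1643 km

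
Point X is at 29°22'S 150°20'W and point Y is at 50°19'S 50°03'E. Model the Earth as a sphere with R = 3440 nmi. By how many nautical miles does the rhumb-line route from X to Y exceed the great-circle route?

1466 nmi

Great circle: cos σ = sin φ₁ sin φ₂ + cos φ₁ cos φ₂ cos Δλ,  σ = 1.7155 rad → d_gc = 5901.5 nmi
Rhumb line: Δψ = -0.4827, q = Δφ/Δψ = 0.7575, d_rh = R√(Δφ²+q²Δλ²) = 7367.1 nmi
Excess = 7367.1 − 5901.5 = 1465.6 ≈ 1466 nmi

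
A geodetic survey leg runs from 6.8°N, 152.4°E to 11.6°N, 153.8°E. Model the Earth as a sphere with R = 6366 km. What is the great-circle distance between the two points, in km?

Haversine: a = sin²(Δφ/2)+cos φ₁ cos φ₂ sin²(Δλ/2) = 0.00190;  σ = 2·atan2(√a,√(1−a))
σ = 4.995° → d = Rσ = 6366·0.08718 = 555 km

555 km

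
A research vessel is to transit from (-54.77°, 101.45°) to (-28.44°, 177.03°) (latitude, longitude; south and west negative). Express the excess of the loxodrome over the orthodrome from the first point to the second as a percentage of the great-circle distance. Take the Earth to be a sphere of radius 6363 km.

3.7%

Great circle: σ = 1.0294 rad → d_gc = Rσ = 6550.1 km
Rhumb: Δφ = +0.4595, Δλ = +1.3191, Δψ = +0.6291, q = Δφ/Δψ = 0.7304 → d_rh = R√(Δφ²+q²Δλ²) = 6792.5 km
Excess = (6792.5 − 6550.1) / 6550.1 = 242.4 / 6550.1 = 3.70% ≈ 3.7%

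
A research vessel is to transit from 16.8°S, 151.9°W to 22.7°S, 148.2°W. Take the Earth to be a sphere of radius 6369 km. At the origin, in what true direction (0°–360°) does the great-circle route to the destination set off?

θ = atan2( sin Δλ·cos φ₂ ,  cos φ₁ sin φ₂ − sin φ₁ cos φ₂ cos Δλ )
  = atan2(+0.0595, -0.1033) = 150.06°

150.1°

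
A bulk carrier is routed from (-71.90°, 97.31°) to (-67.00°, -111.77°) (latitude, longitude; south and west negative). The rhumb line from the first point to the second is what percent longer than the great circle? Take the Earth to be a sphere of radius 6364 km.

Great circle: σ = 0.6937 rad → d_gc = Rσ = 4414.9 km
Rhumb: Δφ = +0.0855, Δλ = +2.6341, Δψ = +0.2448, q = Δφ/Δψ = 0.3494 → d_rh = R√(Δφ²+q²Δλ²) = 5882.1 km
Excess = (5882.1 − 4414.9) / 4414.9 = 1467.2 / 4414.9 = 33.23% ≈ 33.2%

33.2%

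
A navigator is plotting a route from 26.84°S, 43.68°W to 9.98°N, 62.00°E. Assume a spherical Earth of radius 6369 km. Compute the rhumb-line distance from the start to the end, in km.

Rhumb course C = atan2(Δλ, Δψ) with Δψ = ln[tan(π/4+φ₂/2)/tan(π/4+φ₁/2)] = +0.6617, Δλ = +1.8445 → C = 70.27°
d = R·|Δφ| / |cos C| = 6369·0.64263 / 0.33766 = 12122 km

12122 km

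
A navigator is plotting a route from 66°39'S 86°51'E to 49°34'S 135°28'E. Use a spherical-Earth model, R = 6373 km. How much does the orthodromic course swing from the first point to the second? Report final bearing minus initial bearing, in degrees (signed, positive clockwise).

-42.4°

At departure: θ₁ = atan2(sin Δλ cos φ₂, cos φ₁ sin φ₂ − sin φ₁ cos φ₂ cos Δλ) = 79.30°
At arrival: θ₂ = atan2(sin Δλ cos φ₁, −cos φ₂ sin φ₁ + sin φ₂ cos φ₁ cos Δλ) = 36.90°
Δθ = θ₂ − θ₁ = -42.4°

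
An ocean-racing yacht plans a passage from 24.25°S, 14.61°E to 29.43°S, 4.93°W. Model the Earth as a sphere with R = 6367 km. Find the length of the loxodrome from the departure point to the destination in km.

2020 km

Rhumb course C = atan2(Δλ, Δψ) with Δψ = ln[tan(π/4+φ₂/2)/tan(π/4+φ₁/2)] = -0.1014, Δλ = -0.3410 → C = 253.45°
d = R·|Δφ| / |cos C| = 6367·0.09041 / 0.28493 = 2020 km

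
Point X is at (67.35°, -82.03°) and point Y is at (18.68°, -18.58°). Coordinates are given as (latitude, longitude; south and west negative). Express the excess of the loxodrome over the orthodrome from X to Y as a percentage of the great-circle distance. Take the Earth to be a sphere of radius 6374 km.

2.8%

Great circle: σ = 1.0943 rad → d_gc = Rσ = 6975.2 km
Rhumb: Δφ = -0.8495, Δλ = +1.1074, Δψ = -1.2761, q = Δφ/Δψ = 0.6657 → d_rh = R√(Δφ²+q²Δλ²) = 7168.9 km
Excess = (7168.9 − 6975.2) / 6975.2 = 193.7 / 6975.2 = 2.78% ≈ 2.8%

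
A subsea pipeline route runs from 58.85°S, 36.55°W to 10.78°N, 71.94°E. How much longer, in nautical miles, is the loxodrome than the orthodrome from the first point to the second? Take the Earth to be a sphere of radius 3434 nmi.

298 nmi

Great circle: cos σ = sin φ₁ sin φ₂ + cos φ₁ cos φ₂ cos Δλ,  σ = 1.8978 rad → d_gc = 6517.1 nmi
Rhumb line: Δψ = +1.4668, q = Δφ/Δψ = 0.8285, d_rh = R√(Δφ²+q²Δλ²) = 6814.7 nmi
Excess = 6814.7 − 6517.1 = 297.6 ≈ 298 nmi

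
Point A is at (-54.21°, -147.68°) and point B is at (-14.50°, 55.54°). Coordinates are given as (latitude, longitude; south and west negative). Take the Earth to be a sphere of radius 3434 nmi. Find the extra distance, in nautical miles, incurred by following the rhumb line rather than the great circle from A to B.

Great circle: cos σ = sin φ₁ sin φ₂ + cos φ₁ cos φ₂ cos Δλ,  σ = 1.8936 rad → d_gc = 6502.6 nmi
Rhumb line: Δψ = +0.8746, q = Δφ/Δψ = 0.7924, d_rh = R√(Δφ²+q²Δλ²) = 7817.2 nmi
Excess = 7817.2 − 6502.6 = 1314.6 ≈ 1315 nmi

1315 nmi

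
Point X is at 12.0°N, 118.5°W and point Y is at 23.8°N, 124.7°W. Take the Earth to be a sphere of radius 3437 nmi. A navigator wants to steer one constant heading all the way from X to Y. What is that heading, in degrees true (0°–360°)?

Meridional parts: M(φ₁)=+0.2110, M(φ₂)=+0.4279 → ΔM = +0.2169;  Δλ = -0.1082 rad
tan C = Δλ / ΔM = -0.4989 → C = 333.48°

333.5°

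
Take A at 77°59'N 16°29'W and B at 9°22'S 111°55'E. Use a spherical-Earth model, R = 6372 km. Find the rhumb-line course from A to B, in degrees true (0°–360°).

137.1°

Δψ = ln[tan(π/4+φ₂/2)/tan(π/4+φ₁/2)] = -2.4156
Δλ = +2.2410 rad (taken the short way round)
course = atan2(Δλ, Δψ) = 137.15°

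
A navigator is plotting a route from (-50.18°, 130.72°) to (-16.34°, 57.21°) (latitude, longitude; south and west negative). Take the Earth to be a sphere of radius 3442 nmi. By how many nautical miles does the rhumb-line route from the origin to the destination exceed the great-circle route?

100 nmi

Great circle: cos σ = sin φ₁ sin φ₂ + cos φ₁ cos φ₂ cos Δλ,  σ = 1.1696 rad → d_gc = 4025.8 nmi
Rhumb line: Δψ = +0.7264, q = Δφ/Δψ = 0.8130, d_rh = R√(Δφ²+q²Δλ²) = 4125.9 nmi
Excess = 4125.9 − 4025.8 = 100.1 ≈ 100 nmi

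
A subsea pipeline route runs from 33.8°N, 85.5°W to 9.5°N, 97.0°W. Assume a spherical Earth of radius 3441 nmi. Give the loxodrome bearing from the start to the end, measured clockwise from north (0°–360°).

203.5°

Meridional parts: M(φ₁)=+0.6275, M(φ₂)=+0.1666 → ΔM = -0.4609;  Δλ = -0.2007 rad
tan C = Δλ / ΔM = +0.4355 → C = 203.53°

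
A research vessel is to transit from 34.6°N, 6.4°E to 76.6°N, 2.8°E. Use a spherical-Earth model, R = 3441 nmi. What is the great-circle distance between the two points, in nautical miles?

Haversine: a = sin²(Δφ/2)+cos φ₁ cos φ₂ sin²(Δλ/2) = 0.12862;  σ = 2·atan2(√a,√(1−a))
σ = 42.032° → d = Rσ = 3441·0.73360 = 2524 nmi

2524 nmi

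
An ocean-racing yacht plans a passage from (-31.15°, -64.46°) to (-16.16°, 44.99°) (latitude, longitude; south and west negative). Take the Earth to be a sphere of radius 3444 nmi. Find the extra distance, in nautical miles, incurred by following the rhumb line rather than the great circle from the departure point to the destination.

212 nmi

Great circle: cos σ = sin φ₁ sin φ₂ + cos φ₁ cos φ₂ cos Δλ,  σ = 1.7009 rad → d_gc = 5857.9 nmi
Rhumb line: Δψ = +0.2868, q = Δφ/Δψ = 0.9124, d_rh = R√(Δφ²+q²Δλ²) = 6069.6 nmi
Excess = 6069.6 − 5857.9 = 211.7 ≈ 212 nmi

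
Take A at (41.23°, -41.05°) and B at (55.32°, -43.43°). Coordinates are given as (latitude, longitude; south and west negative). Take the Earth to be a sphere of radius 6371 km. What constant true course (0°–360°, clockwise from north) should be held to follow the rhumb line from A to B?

Meridional parts: M(φ₁)=+0.7912, M(φ₂)=+1.1640 → ΔM = +0.3728;  Δλ = -0.0415 rad
tan C = Δλ / ΔM = -0.1114 → C = 353.64°

353.6°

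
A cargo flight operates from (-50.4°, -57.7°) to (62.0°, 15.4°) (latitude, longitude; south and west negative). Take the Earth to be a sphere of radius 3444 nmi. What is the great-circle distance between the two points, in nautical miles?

7597 nmi

cos σ = sin φ₁ sin φ₂ + cos φ₁ cos φ₂ cos Δλ
      = sin(-50.40°)sin(62.00°) + cos(-50.40°)cos(62.00°)cos(73.10°) = -0.5933
σ = 126.394° → d = Rσ = 3444·2.20599 = 7597 nmi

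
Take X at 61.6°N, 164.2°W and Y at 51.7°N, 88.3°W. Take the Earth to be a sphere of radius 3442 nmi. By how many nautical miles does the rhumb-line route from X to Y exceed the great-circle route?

135 nmi

Great circle: cos σ = sin φ₁ sin φ₂ + cos φ₁ cos φ₂ cos Δλ,  σ = 0.7042 rad → d_gc = 2423.8 nmi
Rhumb line: Δψ = -0.3165, q = Δφ/Δψ = 0.5459, d_rh = R√(Δφ²+q²Δλ²) = 2559.1 nmi
Excess = 2559.1 − 2423.8 = 135.3 ≈ 135 nmi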